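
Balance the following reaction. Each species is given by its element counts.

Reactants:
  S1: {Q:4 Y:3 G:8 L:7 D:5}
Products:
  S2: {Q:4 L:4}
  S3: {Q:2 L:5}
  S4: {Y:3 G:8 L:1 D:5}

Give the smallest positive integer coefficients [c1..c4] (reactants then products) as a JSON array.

Q: 3·4 = 12 | 2·4+2·2+3·0 = 12
Y: 3·3 = 9 | 2·0+2·0+3·3 = 9
G: 3·8 = 24 | 2·0+2·0+3·8 = 24
L: 3·7 = 21 | 2·4+2·5+3·1 = 21
D: 3·5 = 15 | 2·0+2·0+3·5 = 15
gcd(3,2,2,3) = 1

Coefficients: [3, 2, 2, 3]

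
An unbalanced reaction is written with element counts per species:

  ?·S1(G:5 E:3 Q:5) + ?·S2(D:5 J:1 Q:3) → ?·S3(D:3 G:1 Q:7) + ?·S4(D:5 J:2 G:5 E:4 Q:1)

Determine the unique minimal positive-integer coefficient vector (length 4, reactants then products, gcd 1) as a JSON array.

D: 4·0+6·5 = 30 | 5·3+3·5 = 30
J: 4·0+6·1 = 6 | 5·0+3·2 = 6
G: 4·5+6·0 = 20 | 5·1+3·5 = 20
E: 4·3+6·0 = 12 | 5·0+3·4 = 12
Q: 4·5+6·3 = 38 | 5·7+3·1 = 38
gcd(4,6,5,3) = 1

Coefficients: [4, 6, 5, 3]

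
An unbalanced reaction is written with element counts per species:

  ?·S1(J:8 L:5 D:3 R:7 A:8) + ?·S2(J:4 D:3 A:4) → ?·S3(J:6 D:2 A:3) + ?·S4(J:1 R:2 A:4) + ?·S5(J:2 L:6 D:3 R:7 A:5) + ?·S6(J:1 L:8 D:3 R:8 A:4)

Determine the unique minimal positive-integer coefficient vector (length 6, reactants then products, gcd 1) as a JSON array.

J: 4·8+3·4 = 44 | 6·6+3·1+2·2+1·1 = 44
L: 4·5+3·0 = 20 | 6·0+3·0+2·6+1·8 = 20
D: 4·3+3·3 = 21 | 6·2+3·0+2·3+1·3 = 21
R: 4·7+3·0 = 28 | 6·0+3·2+2·7+1·8 = 28
A: 4·8+3·4 = 44 | 6·3+3·4+2·5+1·4 = 44
gcd(4,3,6,3,2,1) = 1

Coefficients: [4, 3, 6, 3, 2, 1]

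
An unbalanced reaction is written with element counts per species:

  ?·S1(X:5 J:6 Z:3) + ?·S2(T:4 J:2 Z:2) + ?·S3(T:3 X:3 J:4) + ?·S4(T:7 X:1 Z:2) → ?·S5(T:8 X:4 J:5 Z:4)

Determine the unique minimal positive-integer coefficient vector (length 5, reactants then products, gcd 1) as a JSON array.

T: 2·0+2·4+1·3+3·7 = 32 | 4·8 = 32
X: 2·5+2·0+1·3+3·1 = 16 | 4·4 = 16
J: 2·6+2·2+1·4+3·0 = 20 | 4·5 = 20
Z: 2·3+2·2+1·0+3·2 = 16 | 4·4 = 16
gcd(2,2,1,3,4) = 1

Coefficients: [2, 2, 1, 3, 4]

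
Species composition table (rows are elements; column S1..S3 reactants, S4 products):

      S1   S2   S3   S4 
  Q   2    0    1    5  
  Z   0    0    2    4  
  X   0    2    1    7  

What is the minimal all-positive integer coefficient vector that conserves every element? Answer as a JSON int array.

Q: 3·2+5·0+4·1 = 10 | 2·5 = 10
Z: 3·0+5·0+4·2 = 8 | 2·4 = 8
X: 3·0+5·2+4·1 = 14 | 2·7 = 14
gcd(3,5,4,2) = 1

Coefficients: [3, 5, 4, 2]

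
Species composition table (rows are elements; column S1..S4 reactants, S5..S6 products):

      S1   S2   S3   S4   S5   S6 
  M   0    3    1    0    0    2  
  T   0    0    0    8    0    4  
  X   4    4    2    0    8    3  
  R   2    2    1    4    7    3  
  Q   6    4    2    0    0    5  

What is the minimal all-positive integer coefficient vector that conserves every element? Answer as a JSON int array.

M: 2·0+3·3+3·1+3·0 = 12 | 1·0+6·2 = 12
T: 2·0+3·0+3·0+3·8 = 24 | 1·0+6·4 = 24
X: 2·4+3·4+3·2+3·0 = 26 | 1·8+6·3 = 26
R: 2·2+3·2+3·1+3·4 = 25 | 1·7+6·3 = 25
Q: 2·6+3·4+3·2+3·0 = 30 | 1·0+6·5 = 30
gcd(2,3,3,3,1,6) = 1

Coefficients: [2, 3, 3, 3, 1, 6]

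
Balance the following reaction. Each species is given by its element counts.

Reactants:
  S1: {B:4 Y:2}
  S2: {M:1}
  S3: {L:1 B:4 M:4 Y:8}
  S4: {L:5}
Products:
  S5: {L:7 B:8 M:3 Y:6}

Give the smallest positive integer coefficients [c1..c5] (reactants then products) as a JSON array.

L: 5·0+5·0+1·1+4·5 = 21 | 3·7 = 21
B: 5·4+5·0+1·4+4·0 = 24 | 3·8 = 24
M: 5·0+5·1+1·4+4·0 = 9 | 3·3 = 9
Y: 5·2+5·0+1·8+4·0 = 18 | 3·6 = 18
gcd(5,5,1,4,3) = 1

Coefficients: [5, 5, 1, 4, 3]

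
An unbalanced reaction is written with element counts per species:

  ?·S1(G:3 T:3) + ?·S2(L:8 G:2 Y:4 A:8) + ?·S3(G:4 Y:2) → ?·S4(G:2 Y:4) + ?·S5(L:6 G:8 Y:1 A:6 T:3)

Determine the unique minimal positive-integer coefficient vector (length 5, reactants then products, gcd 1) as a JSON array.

L: 4·0+3·8+6·0 = 24 | 5·0+4·6 = 24
G: 4·3+3·2+6·4 = 42 | 5·2+4·8 = 42
Y: 4·0+3·4+6·2 = 24 | 5·4+4·1 = 24
A: 4·0+3·8+6·0 = 24 | 5·0+4·6 = 24
T: 4·3+3·0+6·0 = 12 | 5·0+4·3 = 12
gcd(4,3,6,5,4) = 1

Coefficients: [4, 3, 6, 5, 4]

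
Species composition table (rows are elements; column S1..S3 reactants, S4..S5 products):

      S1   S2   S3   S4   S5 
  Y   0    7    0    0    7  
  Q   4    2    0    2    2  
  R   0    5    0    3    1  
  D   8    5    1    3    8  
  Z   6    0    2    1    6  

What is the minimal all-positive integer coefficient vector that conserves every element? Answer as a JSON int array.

Coefficients: [2, 3, 5, 4, 3]

Y: 2·0+3·7+5·0 = 21 | 4·0+3·7 = 21
Q: 2·4+3·2+5·0 = 14 | 4·2+3·2 = 14
R: 2·0+3·5+5·0 = 15 | 4·3+3·1 = 15
D: 2·8+3·5+5·1 = 36 | 4·3+3·8 = 36
Z: 2·6+3·0+5·2 = 22 | 4·1+3·6 = 22
gcd(2,3,5,4,3) = 1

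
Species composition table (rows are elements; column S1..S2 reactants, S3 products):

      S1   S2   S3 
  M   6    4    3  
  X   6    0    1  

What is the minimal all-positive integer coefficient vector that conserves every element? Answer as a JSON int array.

Coefficients: [1, 3, 6]

M: 1·6+3·4 = 18 | 6·3 = 18
X: 1·6+3·0 = 6 | 6·1 = 6
gcd(1,3,6) = 1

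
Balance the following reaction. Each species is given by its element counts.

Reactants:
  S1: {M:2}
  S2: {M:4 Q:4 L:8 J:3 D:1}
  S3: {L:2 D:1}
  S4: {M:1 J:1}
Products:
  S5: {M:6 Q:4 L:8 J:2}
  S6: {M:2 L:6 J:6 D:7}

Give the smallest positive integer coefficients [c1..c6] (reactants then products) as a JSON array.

M: 4·2+4·4+3·0+2·1 = 26 | 4·6+1·2 = 26
Q: 4·0+4·4+3·0+2·0 = 16 | 4·4+1·0 = 16
L: 4·0+4·8+3·2+2·0 = 38 | 4·8+1·6 = 38
J: 4·0+4·3+3·0+2·1 = 14 | 4·2+1·6 = 14
D: 4·0+4·1+3·1+2·0 = 7 | 4·0+1·7 = 7
gcd(4,4,3,2,4,1) = 1

Coefficients: [4, 4, 3, 2, 4, 1]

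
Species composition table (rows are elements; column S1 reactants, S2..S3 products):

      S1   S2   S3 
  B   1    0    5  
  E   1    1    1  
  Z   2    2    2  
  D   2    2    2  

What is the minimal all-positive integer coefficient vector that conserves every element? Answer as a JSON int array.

Coefficients: [5, 4, 1]

B: 5·1 = 5 | 4·0+1·5 = 5
E: 5·1 = 5 | 4·1+1·1 = 5
Z: 5·2 = 10 | 4·2+1·2 = 10
D: 5·2 = 10 | 4·2+1·2 = 10
gcd(5,4,1) = 1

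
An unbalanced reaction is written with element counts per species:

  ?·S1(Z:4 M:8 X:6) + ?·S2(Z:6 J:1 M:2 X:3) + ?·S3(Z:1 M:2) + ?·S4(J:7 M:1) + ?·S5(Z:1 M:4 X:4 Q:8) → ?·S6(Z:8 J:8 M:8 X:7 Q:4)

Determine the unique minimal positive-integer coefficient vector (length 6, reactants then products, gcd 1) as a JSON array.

Coefficients: [2, 6, 1, 6, 3, 6]

Z: 2·4+6·6+1·1+6·0+3·1 = 48 | 6·8 = 48
J: 2·0+6·1+1·0+6·7+3·0 = 48 | 6·8 = 48
M: 2·8+6·2+1·2+6·1+3·4 = 48 | 6·8 = 48
X: 2·6+6·3+1·0+6·0+3·4 = 42 | 6·7 = 42
Q: 2·0+6·0+1·0+6·0+3·8 = 24 | 6·4 = 24
gcd(2,6,1,6,3,6) = 1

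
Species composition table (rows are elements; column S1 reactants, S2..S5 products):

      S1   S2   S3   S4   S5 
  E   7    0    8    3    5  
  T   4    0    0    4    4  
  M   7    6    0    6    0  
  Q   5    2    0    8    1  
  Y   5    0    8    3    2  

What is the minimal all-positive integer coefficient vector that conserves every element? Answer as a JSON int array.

E: 6·7 = 42 | 5·0+2·8+2·3+4·5 = 42
T: 6·4 = 24 | 5·0+2·0+2·4+4·4 = 24
M: 6·7 = 42 | 5·6+2·0+2·6+4·0 = 42
Q: 6·5 = 30 | 5·2+2·0+2·8+4·1 = 30
Y: 6·5 = 30 | 5·0+2·8+2·3+4·2 = 30
gcd(6,5,2,2,4) = 1

Coefficients: [6, 5, 2, 2, 4]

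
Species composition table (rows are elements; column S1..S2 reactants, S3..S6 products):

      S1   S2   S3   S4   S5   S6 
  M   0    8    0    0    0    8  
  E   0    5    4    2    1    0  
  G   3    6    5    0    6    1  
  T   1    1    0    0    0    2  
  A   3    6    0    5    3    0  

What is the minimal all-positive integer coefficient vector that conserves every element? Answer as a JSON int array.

Coefficients: [5, 5, 2, 6, 5, 5]

M: 5·0+5·8 = 40 | 2·0+6·0+5·0+5·8 = 40
E: 5·0+5·5 = 25 | 2·4+6·2+5·1+5·0 = 25
G: 5·3+5·6 = 45 | 2·5+6·0+5·6+5·1 = 45
T: 5·1+5·1 = 10 | 2·0+6·0+5·0+5·2 = 10
A: 5·3+5·6 = 45 | 2·0+6·5+5·3+5·0 = 45
gcd(5,5,2,6,5,5) = 1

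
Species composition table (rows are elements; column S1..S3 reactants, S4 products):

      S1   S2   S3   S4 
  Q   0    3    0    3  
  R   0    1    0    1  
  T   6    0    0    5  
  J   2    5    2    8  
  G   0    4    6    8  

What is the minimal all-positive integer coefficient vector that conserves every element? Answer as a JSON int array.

Coefficients: [5, 6, 4, 6]

Q: 5·0+6·3+4·0 = 18 | 6·3 = 18
R: 5·0+6·1+4·0 = 6 | 6·1 = 6
T: 5·6+6·0+4·0 = 30 | 6·5 = 30
J: 5·2+6·5+4·2 = 48 | 6·8 = 48
G: 5·0+6·4+4·6 = 48 | 6·8 = 48
gcd(5,6,4,6) = 1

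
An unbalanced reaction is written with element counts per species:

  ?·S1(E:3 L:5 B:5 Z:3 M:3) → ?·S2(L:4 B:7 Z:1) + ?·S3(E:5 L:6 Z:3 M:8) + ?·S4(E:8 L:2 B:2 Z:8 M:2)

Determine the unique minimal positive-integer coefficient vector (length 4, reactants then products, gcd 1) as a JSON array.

Coefficients: [6, 4, 2, 1]

E: 6·3 = 18 | 4·0+2·5+1·8 = 18
L: 6·5 = 30 | 4·4+2·6+1·2 = 30
B: 6·5 = 30 | 4·7+2·0+1·2 = 30
Z: 6·3 = 18 | 4·1+2·3+1·8 = 18
M: 6·3 = 18 | 4·0+2·8+1·2 = 18
gcd(6,4,2,1) = 1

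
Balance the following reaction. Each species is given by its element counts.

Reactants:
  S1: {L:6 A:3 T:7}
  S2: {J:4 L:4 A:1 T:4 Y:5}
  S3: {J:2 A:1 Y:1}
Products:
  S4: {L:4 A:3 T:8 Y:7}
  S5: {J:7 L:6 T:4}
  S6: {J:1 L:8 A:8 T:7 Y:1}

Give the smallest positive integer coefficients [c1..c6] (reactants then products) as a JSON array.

Coefficients: [6, 5, 5, 4, 4, 2]

J: 6·0+5·4+5·2 = 30 | 4·0+4·7+2·1 = 30
L: 6·6+5·4+5·0 = 56 | 4·4+4·6+2·8 = 56
A: 6·3+5·1+5·1 = 28 | 4·3+4·0+2·8 = 28
T: 6·7+5·4+5·0 = 62 | 4·8+4·4+2·7 = 62
Y: 6·0+5·5+5·1 = 30 | 4·7+4·0+2·1 = 30
gcd(6,5,5,4,4,2) = 1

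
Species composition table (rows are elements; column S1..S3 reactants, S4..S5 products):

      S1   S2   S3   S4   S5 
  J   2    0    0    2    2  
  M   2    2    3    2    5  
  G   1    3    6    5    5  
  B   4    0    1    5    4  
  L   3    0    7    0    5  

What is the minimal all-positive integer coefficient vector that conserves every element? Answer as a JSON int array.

Coefficients: [6, 6, 1, 1, 5]

J: 6·2+6·0+1·0 = 12 | 1·2+5·2 = 12
M: 6·2+6·2+1·3 = 27 | 1·2+5·5 = 27
G: 6·1+6·3+1·6 = 30 | 1·5+5·5 = 30
B: 6·4+6·0+1·1 = 25 | 1·5+5·4 = 25
L: 6·3+6·0+1·7 = 25 | 1·0+5·5 = 25
gcd(6,6,1,1,5) = 1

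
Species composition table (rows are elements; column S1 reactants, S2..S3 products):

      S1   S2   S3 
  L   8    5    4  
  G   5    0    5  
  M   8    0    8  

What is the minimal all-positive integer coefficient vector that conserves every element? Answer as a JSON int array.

L: 5·8 = 40 | 4·5+5·4 = 40
G: 5·5 = 25 | 4·0+5·5 = 25
M: 5·8 = 40 | 4·0+5·8 = 40
gcd(5,4,5) = 1

Coefficients: [5, 4, 5]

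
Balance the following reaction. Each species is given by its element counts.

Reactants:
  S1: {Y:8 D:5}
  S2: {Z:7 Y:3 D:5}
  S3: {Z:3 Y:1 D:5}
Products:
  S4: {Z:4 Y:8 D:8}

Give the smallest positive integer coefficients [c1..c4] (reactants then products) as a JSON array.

Z: 4·0+2·7+2·3 = 20 | 5·4 = 20
Y: 4·8+2·3+2·1 = 40 | 5·8 = 40
D: 4·5+2·5+2·5 = 40 | 5·8 = 40
gcd(4,2,2,5) = 1

Coefficients: [4, 2, 2, 5]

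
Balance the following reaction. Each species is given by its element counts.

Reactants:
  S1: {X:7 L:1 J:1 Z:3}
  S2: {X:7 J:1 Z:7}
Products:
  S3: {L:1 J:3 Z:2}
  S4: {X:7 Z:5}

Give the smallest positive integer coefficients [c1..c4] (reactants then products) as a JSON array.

X: 1·7+2·7 = 21 | 1·0+3·7 = 21
L: 1·1+2·0 = 1 | 1·1+3·0 = 1
J: 1·1+2·1 = 3 | 1·3+3·0 = 3
Z: 1·3+2·7 = 17 | 1·2+3·5 = 17
gcd(1,2,1,3) = 1

Coefficients: [1, 2, 1, 3]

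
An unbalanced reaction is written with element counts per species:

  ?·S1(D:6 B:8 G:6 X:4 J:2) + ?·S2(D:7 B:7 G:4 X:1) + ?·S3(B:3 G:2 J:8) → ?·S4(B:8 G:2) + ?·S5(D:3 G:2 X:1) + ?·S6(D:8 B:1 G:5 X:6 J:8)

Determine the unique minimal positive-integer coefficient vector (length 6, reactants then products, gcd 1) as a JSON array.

D: 4·6+1·7+1·0 = 31 | 5·0+5·3+2·8 = 31
B: 4·8+1·7+1·3 = 42 | 5·8+5·0+2·1 = 42
G: 4·6+1·4+1·2 = 30 | 5·2+5·2+2·5 = 30
X: 4·4+1·1+1·0 = 17 | 5·0+5·1+2·6 = 17
J: 4·2+1·0+1·8 = 16 | 5·0+5·0+2·8 = 16
gcd(4,1,1,5,5,2) = 1

Coefficients: [4, 1, 1, 5, 5, 2]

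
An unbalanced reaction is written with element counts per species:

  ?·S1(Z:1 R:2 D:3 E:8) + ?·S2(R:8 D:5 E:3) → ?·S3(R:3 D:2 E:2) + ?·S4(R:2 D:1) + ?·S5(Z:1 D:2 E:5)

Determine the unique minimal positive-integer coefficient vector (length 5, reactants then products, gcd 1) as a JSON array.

Coefficients: [1, 3, 6, 4, 1]

Z: 1·1+3·0 = 1 | 6·0+4·0+1·1 = 1
R: 1·2+3·8 = 26 | 6·3+4·2+1·0 = 26
D: 1·3+3·5 = 18 | 6·2+4·1+1·2 = 18
E: 1·8+3·3 = 17 | 6·2+4·0+1·5 = 17
gcd(1,3,6,4,1) = 1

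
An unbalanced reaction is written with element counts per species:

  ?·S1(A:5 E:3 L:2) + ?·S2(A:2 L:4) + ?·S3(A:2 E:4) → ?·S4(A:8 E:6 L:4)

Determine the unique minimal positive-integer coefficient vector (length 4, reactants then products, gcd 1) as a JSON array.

A: 6·5+2·2+3·2 = 40 | 5·8 = 40
E: 6·3+2·0+3·4 = 30 | 5·6 = 30
L: 6·2+2·4+3·0 = 20 | 5·4 = 20
gcd(6,2,3,5) = 1

Coefficients: [6, 2, 3, 5]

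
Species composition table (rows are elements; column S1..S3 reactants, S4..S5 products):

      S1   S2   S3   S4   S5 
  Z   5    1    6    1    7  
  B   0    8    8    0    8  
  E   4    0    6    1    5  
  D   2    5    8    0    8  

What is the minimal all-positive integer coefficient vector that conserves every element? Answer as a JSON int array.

Coefficients: [6, 4, 1, 5, 5]

Z: 6·5+4·1+1·6 = 40 | 5·1+5·7 = 40
B: 6·0+4·8+1·8 = 40 | 5·0+5·8 = 40
E: 6·4+4·0+1·6 = 30 | 5·1+5·5 = 30
D: 6·2+4·5+1·8 = 40 | 5·0+5·8 = 40
gcd(6,4,1,5,5) = 1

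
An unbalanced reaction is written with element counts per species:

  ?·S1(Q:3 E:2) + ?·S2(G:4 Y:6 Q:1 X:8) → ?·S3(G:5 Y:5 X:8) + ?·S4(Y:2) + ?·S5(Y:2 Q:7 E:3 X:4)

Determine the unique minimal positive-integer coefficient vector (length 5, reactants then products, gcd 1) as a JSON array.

G: 3·0+5·4 = 20 | 4·5+3·0+2·0 = 20
Y: 3·0+5·6 = 30 | 4·5+3·2+2·2 = 30
Q: 3·3+5·1 = 14 | 4·0+3·0+2·7 = 14
E: 3·2+5·0 = 6 | 4·0+3·0+2·3 = 6
X: 3·0+5·8 = 40 | 4·8+3·0+2·4 = 40
gcd(3,5,4,3,2) = 1

Coefficients: [3, 5, 4, 3, 2]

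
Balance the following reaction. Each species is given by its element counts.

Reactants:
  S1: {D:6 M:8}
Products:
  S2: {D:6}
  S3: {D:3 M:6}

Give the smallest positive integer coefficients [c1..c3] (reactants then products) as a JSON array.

D: 3·6 = 18 | 1·6+4·3 = 18
M: 3·8 = 24 | 1·0+4·6 = 24
gcd(3,1,4) = 1

Coefficients: [3, 1, 4]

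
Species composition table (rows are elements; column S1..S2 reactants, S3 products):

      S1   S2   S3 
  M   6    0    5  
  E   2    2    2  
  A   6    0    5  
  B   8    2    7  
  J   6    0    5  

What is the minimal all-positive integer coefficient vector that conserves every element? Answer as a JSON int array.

M: 5·6+1·0 = 30 | 6·5 = 30
E: 5·2+1·2 = 12 | 6·2 = 12
A: 5·6+1·0 = 30 | 6·5 = 30
B: 5·8+1·2 = 42 | 6·7 = 42
J: 5·6+1·0 = 30 | 6·5 = 30
gcd(5,1,6) = 1

Coefficients: [5, 1, 6]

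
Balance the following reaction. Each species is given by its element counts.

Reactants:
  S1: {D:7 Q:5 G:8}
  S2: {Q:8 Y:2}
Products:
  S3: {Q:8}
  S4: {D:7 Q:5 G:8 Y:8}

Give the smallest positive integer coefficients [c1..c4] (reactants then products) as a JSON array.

D: 1·7+4·0 = 7 | 4·0+1·7 = 7
Q: 1·5+4·8 = 37 | 4·8+1·5 = 37
G: 1·8+4·0 = 8 | 4·0+1·8 = 8
Y: 1·0+4·2 = 8 | 4·0+1·8 = 8
gcd(1,4,4,1) = 1

Coefficients: [1, 4, 4, 1]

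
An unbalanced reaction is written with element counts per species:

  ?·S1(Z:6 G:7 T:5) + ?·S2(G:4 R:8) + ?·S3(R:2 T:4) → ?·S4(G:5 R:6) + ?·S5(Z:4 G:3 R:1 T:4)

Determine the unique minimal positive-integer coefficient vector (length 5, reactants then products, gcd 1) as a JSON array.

Z: 4·6+5·0+1·0 = 24 | 6·0+6·4 = 24
G: 4·7+5·4+1·0 = 48 | 6·5+6·3 = 48
R: 4·0+5·8+1·2 = 42 | 6·6+6·1 = 42
T: 4·5+5·0+1·4 = 24 | 6·0+6·4 = 24
gcd(4,5,1,6,6) = 1

Coefficients: [4, 5, 1, 6, 6]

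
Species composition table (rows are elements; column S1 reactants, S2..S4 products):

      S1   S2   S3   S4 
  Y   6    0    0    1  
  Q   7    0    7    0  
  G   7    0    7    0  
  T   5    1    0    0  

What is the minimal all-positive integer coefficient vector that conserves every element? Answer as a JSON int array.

Coefficients: [1, 5, 1, 6]

Y: 1·6 = 6 | 5·0+1·0+6·1 = 6
Q: 1·7 = 7 | 5·0+1·7+6·0 = 7
G: 1·7 = 7 | 5·0+1·7+6·0 = 7
T: 1·5 = 5 | 5·1+1·0+6·0 = 5
gcd(1,5,1,6) = 1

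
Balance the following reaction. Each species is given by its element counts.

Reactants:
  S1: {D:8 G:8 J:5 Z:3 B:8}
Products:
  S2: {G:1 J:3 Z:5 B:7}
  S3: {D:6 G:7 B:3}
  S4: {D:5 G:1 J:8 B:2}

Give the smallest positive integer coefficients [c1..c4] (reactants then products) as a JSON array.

Coefficients: [5, 3, 5, 2]

D: 5·8 = 40 | 3·0+5·6+2·5 = 40
G: 5·8 = 40 | 3·1+5·7+2·1 = 40
J: 5·5 = 25 | 3·3+5·0+2·8 = 25
Z: 5·3 = 15 | 3·5+5·0+2·0 = 15
B: 5·8 = 40 | 3·7+5·3+2·2 = 40
gcd(5,3,5,2) = 1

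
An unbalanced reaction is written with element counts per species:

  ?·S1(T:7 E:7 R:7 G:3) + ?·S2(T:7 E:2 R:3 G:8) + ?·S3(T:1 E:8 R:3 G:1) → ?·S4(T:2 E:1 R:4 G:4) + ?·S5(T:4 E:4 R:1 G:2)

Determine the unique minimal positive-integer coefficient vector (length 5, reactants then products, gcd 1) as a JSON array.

Coefficients: [1, 2, 1, 3, 4]

T: 1·7+2·7+1·1 = 22 | 3·2+4·4 = 22
E: 1·7+2·2+1·8 = 19 | 3·1+4·4 = 19
R: 1·7+2·3+1·3 = 16 | 3·4+4·1 = 16
G: 1·3+2·8+1·1 = 20 | 3·4+4·2 = 20
gcd(1,2,1,3,4) = 1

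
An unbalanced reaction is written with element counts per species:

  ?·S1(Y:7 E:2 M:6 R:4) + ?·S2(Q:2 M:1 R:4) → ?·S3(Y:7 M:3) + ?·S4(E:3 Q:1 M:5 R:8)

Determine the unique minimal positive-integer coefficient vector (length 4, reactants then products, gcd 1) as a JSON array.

Coefficients: [3, 1, 3, 2]

Y: 3·7+1·0 = 21 | 3·7+2·0 = 21
E: 3·2+1·0 = 6 | 3·0+2·3 = 6
Q: 3·0+1·2 = 2 | 3·0+2·1 = 2
M: 3·6+1·1 = 19 | 3·3+2·5 = 19
R: 3·4+1·4 = 16 | 3·0+2·8 = 16
gcd(3,1,3,2) = 1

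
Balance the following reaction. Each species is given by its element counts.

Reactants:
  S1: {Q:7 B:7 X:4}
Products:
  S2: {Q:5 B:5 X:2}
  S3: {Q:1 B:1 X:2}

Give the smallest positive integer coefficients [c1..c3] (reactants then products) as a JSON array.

Coefficients: [4, 5, 3]

Q: 4·7 = 28 | 5·5+3·1 = 28
B: 4·7 = 28 | 5·5+3·1 = 28
X: 4·4 = 16 | 5·2+3·2 = 16
gcd(4,5,3) = 1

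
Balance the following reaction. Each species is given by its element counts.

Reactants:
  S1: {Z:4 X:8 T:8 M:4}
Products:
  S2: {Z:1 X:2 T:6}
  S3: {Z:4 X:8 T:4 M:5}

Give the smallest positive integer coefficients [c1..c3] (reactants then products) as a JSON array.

Z: 5·4 = 20 | 4·1+4·4 = 20
X: 5·8 = 40 | 4·2+4·8 = 40
T: 5·8 = 40 | 4·6+4·4 = 40
M: 5·4 = 20 | 4·0+4·5 = 20
gcd(5,4,4) = 1

Coefficients: [5, 4, 4]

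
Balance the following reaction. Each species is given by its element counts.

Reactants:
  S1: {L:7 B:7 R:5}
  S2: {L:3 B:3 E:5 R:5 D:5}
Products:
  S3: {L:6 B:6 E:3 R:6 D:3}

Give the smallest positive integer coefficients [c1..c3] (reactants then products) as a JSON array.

Coefficients: [3, 3, 5]

L: 3·7+3·3 = 30 | 5·6 = 30
B: 3·7+3·3 = 30 | 5·6 = 30
E: 3·0+3·5 = 15 | 5·3 = 15
R: 3·5+3·5 = 30 | 5·6 = 30
D: 3·0+3·5 = 15 | 5·3 = 15
gcd(3,3,5) = 1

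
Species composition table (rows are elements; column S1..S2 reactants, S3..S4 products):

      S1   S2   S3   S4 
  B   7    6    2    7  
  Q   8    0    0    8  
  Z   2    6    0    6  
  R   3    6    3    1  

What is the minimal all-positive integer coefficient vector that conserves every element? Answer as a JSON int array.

B: 3·7+2·6 = 33 | 6·2+3·7 = 33
Q: 3·8+2·0 = 24 | 6·0+3·8 = 24
Z: 3·2+2·6 = 18 | 6·0+3·6 = 18
R: 3·3+2·6 = 21 | 6·3+3·1 = 21
gcd(3,2,6,3) = 1

Coefficients: [3, 2, 6, 3]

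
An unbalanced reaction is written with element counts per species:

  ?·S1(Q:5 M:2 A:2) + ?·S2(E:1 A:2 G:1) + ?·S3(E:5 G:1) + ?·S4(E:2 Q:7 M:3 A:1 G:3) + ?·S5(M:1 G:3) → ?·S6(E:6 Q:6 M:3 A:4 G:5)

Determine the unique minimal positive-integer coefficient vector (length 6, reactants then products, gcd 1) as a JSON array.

Coefficients: [2, 5, 3, 2, 2, 4]

E: 2·0+5·1+3·5+2·2+2·0 = 24 | 4·6 = 24
Q: 2·5+5·0+3·0+2·7+2·0 = 24 | 4·6 = 24
M: 2·2+5·0+3·0+2·3+2·1 = 12 | 4·3 = 12
A: 2·2+5·2+3·0+2·1+2·0 = 16 | 4·4 = 16
G: 2·0+5·1+3·1+2·3+2·3 = 20 | 4·5 = 20
gcd(2,5,3,2,2,4) = 1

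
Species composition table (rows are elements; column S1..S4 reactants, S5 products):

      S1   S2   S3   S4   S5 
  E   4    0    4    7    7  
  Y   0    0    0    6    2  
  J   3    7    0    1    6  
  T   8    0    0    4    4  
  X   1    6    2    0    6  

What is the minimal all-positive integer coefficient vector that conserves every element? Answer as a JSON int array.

Coefficients: [2, 4, 5, 2, 6]

E: 2·4+4·0+5·4+2·7 = 42 | 6·7 = 42
Y: 2·0+4·0+5·0+2·6 = 12 | 6·2 = 12
J: 2·3+4·7+5·0+2·1 = 36 | 6·6 = 36
T: 2·8+4·0+5·0+2·4 = 24 | 6·4 = 24
X: 2·1+4·6+5·2+2·0 = 36 | 6·6 = 36
gcd(2,4,5,2,6) = 1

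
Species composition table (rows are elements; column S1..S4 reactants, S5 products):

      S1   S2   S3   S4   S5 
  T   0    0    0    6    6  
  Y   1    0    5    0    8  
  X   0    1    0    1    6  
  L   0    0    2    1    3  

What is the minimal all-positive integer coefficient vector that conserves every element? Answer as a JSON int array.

T: 3·0+5·0+1·0+1·6 = 6 | 1·6 = 6
Y: 3·1+5·0+1·5+1·0 = 8 | 1·8 = 8
X: 3·0+5·1+1·0+1·1 = 6 | 1·6 = 6
L: 3·0+5·0+1·2+1·1 = 3 | 1·3 = 3
gcd(3,5,1,1,1) = 1

Coefficients: [3, 5, 1, 1, 1]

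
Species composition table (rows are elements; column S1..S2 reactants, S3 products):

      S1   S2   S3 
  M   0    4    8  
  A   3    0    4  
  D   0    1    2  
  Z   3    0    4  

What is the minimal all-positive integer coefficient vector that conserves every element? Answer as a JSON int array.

Coefficients: [4, 6, 3]

M: 4·0+6·4 = 24 | 3·8 = 24
A: 4·3+6·0 = 12 | 3·4 = 12
D: 4·0+6·1 = 6 | 3·2 = 6
Z: 4·3+6·0 = 12 | 3·4 = 12
gcd(4,6,3) = 1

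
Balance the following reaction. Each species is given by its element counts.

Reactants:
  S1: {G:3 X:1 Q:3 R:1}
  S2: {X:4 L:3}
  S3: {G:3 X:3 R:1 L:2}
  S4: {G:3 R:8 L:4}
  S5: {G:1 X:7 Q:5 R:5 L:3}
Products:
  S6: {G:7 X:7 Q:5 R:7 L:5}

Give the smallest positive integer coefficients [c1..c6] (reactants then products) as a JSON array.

G: 5·3+1·0+4·3+2·3+2·1 = 35 | 5·7 = 35
X: 5·1+1·4+4·3+2·0+2·7 = 35 | 5·7 = 35
Q: 5·3+1·0+4·0+2·0+2·5 = 25 | 5·5 = 25
R: 5·1+1·0+4·1+2·8+2·5 = 35 | 5·7 = 35
L: 5·0+1·3+4·2+2·4+2·3 = 25 | 5·5 = 25
gcd(5,1,4,2,2,5) = 1

Coefficients: [5, 1, 4, 2, 2, 5]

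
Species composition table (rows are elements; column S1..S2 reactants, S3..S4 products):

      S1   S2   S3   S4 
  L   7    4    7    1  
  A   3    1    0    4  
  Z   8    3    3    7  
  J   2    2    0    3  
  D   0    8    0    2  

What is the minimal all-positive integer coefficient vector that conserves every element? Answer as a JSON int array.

L: 5·7+1·4 = 39 | 5·7+4·1 = 39
A: 5·3+1·1 = 16 | 5·0+4·4 = 16
Z: 5·8+1·3 = 43 | 5·3+4·7 = 43
J: 5·2+1·2 = 12 | 5·0+4·3 = 12
D: 5·0+1·8 = 8 | 5·0+4·2 = 8
gcd(5,1,5,4) = 1

Coefficients: [5, 1, 5, 4]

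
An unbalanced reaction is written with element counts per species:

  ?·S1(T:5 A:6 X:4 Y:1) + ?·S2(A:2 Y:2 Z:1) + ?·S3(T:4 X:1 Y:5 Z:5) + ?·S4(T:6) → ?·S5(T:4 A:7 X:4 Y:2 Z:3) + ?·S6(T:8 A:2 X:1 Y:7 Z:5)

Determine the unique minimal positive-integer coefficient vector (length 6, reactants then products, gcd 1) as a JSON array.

Coefficients: [2, 6, 5, 3, 2, 5]

T: 2·5+6·0+5·4+3·6 = 48 | 2·4+5·8 = 48
A: 2·6+6·2+5·0+3·0 = 24 | 2·7+5·2 = 24
X: 2·4+6·0+5·1+3·0 = 13 | 2·4+5·1 = 13
Y: 2·1+6·2+5·5+3·0 = 39 | 2·2+5·7 = 39
Z: 2·0+6·1+5·5+3·0 = 31 | 2·3+5·5 = 31
gcd(2,6,5,3,2,5) = 1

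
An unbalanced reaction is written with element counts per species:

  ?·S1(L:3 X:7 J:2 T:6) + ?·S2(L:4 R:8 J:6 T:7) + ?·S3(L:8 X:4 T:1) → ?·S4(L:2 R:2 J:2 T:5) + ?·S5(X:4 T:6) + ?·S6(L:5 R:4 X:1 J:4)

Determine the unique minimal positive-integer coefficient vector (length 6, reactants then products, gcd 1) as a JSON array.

Coefficients: [3, 3, 1, 2, 5, 5]

L: 3·3+3·4+1·8 = 29 | 2·2+5·0+5·5 = 29
R: 3·0+3·8+1·0 = 24 | 2·2+5·0+5·4 = 24
X: 3·7+3·0+1·4 = 25 | 2·0+5·4+5·1 = 25
J: 3·2+3·6+1·0 = 24 | 2·2+5·0+5·4 = 24
T: 3·6+3·7+1·1 = 40 | 2·5+5·6+5·0 = 40
gcd(3,3,1,2,5,5) = 1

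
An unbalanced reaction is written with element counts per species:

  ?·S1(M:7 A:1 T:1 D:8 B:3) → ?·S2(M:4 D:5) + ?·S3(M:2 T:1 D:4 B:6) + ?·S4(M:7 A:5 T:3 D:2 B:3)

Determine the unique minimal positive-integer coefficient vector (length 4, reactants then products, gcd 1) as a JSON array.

M: 5·7 = 35 | 6·4+2·2+1·7 = 35
A: 5·1 = 5 | 6·0+2·0+1·5 = 5
T: 5·1 = 5 | 6·0+2·1+1·3 = 5
D: 5·8 = 40 | 6·5+2·4+1·2 = 40
B: 5·3 = 15 | 6·0+2·6+1·3 = 15
gcd(5,6,2,1) = 1

Coefficients: [5, 6, 2, 1]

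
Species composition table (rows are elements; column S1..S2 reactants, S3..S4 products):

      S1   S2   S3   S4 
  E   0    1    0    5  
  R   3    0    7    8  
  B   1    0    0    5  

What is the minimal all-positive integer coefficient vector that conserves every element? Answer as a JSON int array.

Coefficients: [5, 5, 1, 1]

E: 5·0+5·1 = 5 | 1·0+1·5 = 5
R: 5·3+5·0 = 15 | 1·7+1·8 = 15
B: 5·1+5·0 = 5 | 1·0+1·5 = 5
gcd(5,5,1,1) = 1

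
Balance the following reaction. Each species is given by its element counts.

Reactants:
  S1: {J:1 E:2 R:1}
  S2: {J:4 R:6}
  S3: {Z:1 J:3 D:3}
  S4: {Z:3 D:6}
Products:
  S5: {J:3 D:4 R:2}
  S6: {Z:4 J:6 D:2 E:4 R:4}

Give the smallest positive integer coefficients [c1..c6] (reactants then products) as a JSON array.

Coefficients: [6, 3, 6, 2, 6, 3]

Z: 6·0+3·0+6·1+2·3 = 12 | 6·0+3·4 = 12
J: 6·1+3·4+6·3+2·0 = 36 | 6·3+3·6 = 36
D: 6·0+3·0+6·3+2·6 = 30 | 6·4+3·2 = 30
E: 6·2+3·0+6·0+2·0 = 12 | 6·0+3·4 = 12
R: 6·1+3·6+6·0+2·0 = 24 | 6·2+3·4 = 24
gcd(6,3,6,2,6,3) = 1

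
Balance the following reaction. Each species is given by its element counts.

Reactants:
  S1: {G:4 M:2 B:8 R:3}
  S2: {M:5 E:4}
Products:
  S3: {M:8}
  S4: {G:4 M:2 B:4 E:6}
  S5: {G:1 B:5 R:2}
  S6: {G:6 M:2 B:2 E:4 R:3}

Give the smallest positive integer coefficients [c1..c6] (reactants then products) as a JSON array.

Coefficients: [5, 4, 3, 2, 6, 1]

G: 5·4+4·0 = 20 | 3·0+2·4+6·1+1·6 = 20
M: 5·2+4·5 = 30 | 3·8+2·2+6·0+1·2 = 30
B: 5·8+4·0 = 40 | 3·0+2·4+6·5+1·2 = 40
E: 5·0+4·4 = 16 | 3·0+2·6+6·0+1·4 = 16
R: 5·3+4·0 = 15 | 3·0+2·0+6·2+1·3 = 15
gcd(5,4,3,2,6,1) = 1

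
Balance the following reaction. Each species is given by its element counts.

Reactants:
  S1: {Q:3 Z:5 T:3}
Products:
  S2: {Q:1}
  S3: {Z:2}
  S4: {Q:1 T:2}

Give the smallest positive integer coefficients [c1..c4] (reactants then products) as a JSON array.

Q: 2·3 = 6 | 3·1+5·0+3·1 = 6
Z: 2·5 = 10 | 3·0+5·2+3·0 = 10
T: 2·3 = 6 | 3·0+5·0+3·2 = 6
gcd(2,3,5,3) = 1

Coefficients: [2, 3, 5, 3]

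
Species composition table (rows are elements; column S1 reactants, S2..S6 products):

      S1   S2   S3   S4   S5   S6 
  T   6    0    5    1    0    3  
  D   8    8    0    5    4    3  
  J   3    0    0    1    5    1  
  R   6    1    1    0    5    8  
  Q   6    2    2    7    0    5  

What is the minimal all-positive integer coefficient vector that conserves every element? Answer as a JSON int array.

Coefficients: [4, 2, 4, 1, 2, 1]

T: 4·6 = 24 | 2·0+4·5+1·1+2·0+1·3 = 24
D: 4·8 = 32 | 2·8+4·0+1·5+2·4+1·3 = 32
J: 4·3 = 12 | 2·0+4·0+1·1+2·5+1·1 = 12
R: 4·6 = 24 | 2·1+4·1+1·0+2·5+1·8 = 24
Q: 4·6 = 24 | 2·2+4·2+1·7+2·0+1·5 = 24
gcd(4,2,4,1,2,1) = 1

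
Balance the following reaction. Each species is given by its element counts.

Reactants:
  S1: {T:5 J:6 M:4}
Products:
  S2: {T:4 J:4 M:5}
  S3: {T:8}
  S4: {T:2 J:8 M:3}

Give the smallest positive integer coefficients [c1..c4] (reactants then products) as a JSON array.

Coefficients: [4, 2, 1, 2]

T: 4·5 = 20 | 2·4+1·8+2·2 = 20
J: 4·6 = 24 | 2·4+1·0+2·8 = 24
M: 4·4 = 16 | 2·5+1·0+2·3 = 16
gcd(4,2,1,2) = 1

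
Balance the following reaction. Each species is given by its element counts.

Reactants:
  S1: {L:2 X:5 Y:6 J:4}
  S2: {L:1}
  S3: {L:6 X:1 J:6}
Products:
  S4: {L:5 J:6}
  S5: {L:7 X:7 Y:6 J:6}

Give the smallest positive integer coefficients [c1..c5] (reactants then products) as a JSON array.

Coefficients: [3, 4, 6, 5, 3]

L: 3·2+4·1+6·6 = 46 | 5·5+3·7 = 46
X: 3·5+4·0+6·1 = 21 | 5·0+3·7 = 21
Y: 3·6+4·0+6·0 = 18 | 5·0+3·6 = 18
J: 3·4+4·0+6·6 = 48 | 5·6+3·6 = 48
gcd(3,4,6,5,3) = 1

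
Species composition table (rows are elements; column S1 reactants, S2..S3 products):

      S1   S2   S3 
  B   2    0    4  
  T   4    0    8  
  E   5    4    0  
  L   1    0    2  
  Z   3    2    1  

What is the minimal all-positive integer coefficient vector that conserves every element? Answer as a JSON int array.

B: 4·2 = 8 | 5·0+2·4 = 8
T: 4·4 = 16 | 5·0+2·8 = 16
E: 4·5 = 20 | 5·4+2·0 = 20
L: 4·1 = 4 | 5·0+2·2 = 4
Z: 4·3 = 12 | 5·2+2·1 = 12
gcd(4,5,2) = 1

Coefficients: [4, 5, 2]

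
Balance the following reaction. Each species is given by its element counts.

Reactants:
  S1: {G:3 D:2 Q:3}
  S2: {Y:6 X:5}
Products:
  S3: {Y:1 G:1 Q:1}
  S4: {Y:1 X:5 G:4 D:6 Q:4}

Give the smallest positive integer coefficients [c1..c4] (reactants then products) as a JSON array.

Coefficients: [3, 1, 5, 1]

Y: 3·0+1·6 = 6 | 5·1+1·1 = 6
X: 3·0+1·5 = 5 | 5·0+1·5 = 5
G: 3·3+1·0 = 9 | 5·1+1·4 = 9
D: 3·2+1·0 = 6 | 5·0+1·6 = 6
Q: 3·3+1·0 = 9 | 5·1+1·4 = 9
gcd(3,1,5,1) = 1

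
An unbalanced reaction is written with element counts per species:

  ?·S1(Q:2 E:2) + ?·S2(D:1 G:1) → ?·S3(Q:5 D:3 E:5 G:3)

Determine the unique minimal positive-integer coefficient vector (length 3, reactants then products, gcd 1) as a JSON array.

Coefficients: [5, 6, 2]

Q: 5·2+6·0 = 10 | 2·5 = 10
D: 5·0+6·1 = 6 | 2·3 = 6
E: 5·2+6·0 = 10 | 2·5 = 10
G: 5·0+6·1 = 6 | 2·3 = 6
gcd(5,6,2) = 1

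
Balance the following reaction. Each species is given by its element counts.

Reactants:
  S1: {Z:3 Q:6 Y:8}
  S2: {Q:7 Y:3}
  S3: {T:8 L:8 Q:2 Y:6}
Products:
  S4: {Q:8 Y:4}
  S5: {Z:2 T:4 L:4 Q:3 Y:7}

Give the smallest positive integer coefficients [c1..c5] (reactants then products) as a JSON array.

Z: 4·3+4·0+3·0 = 12 | 5·0+6·2 = 12
T: 4·0+4·0+3·8 = 24 | 5·0+6·4 = 24
L: 4·0+4·0+3·8 = 24 | 5·0+6·4 = 24
Q: 4·6+4·7+3·2 = 58 | 5·8+6·3 = 58
Y: 4·8+4·3+3·6 = 62 | 5·4+6·7 = 62
gcd(4,4,3,5,6) = 1

Coefficients: [4, 4, 3, 5, 6]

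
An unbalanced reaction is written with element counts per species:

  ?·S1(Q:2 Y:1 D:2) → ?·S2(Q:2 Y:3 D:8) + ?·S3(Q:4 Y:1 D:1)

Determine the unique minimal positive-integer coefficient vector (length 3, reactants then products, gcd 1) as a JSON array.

Coefficients: [5, 1, 2]

Q: 5·2 = 10 | 1·2+2·4 = 10
Y: 5·1 = 5 | 1·3+2·1 = 5
D: 5·2 = 10 | 1·8+2·1 = 10
gcd(5,1,2) = 1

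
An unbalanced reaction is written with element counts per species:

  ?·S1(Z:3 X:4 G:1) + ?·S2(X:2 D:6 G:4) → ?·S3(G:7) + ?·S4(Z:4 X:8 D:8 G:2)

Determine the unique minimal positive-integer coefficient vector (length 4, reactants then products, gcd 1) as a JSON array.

Z: 4·3+4·0 = 12 | 2·0+3·4 = 12
X: 4·4+4·2 = 24 | 2·0+3·8 = 24
D: 4·0+4·6 = 24 | 2·0+3·8 = 24
G: 4·1+4·4 = 20 | 2·7+3·2 = 20
gcd(4,4,2,3) = 1

Coefficients: [4, 4, 2, 3]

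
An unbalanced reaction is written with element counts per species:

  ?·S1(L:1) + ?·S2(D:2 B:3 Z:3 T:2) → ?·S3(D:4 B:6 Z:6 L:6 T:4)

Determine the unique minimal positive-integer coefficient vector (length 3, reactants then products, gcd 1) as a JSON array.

D: 6·0+2·2 = 4 | 1·4 = 4
B: 6·0+2·3 = 6 | 1·6 = 6
Z: 6·0+2·3 = 6 | 1·6 = 6
L: 6·1+2·0 = 6 | 1·6 = 6
T: 6·0+2·2 = 4 | 1·4 = 4
gcd(6,2,1) = 1

Coefficients: [6, 2, 1]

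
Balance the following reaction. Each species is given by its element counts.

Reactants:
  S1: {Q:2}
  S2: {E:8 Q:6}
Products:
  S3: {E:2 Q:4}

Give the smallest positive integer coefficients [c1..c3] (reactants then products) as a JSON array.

Coefficients: [5, 1, 4]

E: 5·0+1·8 = 8 | 4·2 = 8
Q: 5·2+1·6 = 16 | 4·4 = 16
gcd(5,1,4) = 1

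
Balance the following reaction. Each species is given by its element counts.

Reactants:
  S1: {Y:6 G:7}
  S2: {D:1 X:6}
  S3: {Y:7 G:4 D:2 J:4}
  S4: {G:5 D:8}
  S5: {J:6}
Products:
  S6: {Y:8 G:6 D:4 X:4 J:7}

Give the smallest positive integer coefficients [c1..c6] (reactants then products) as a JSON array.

Coefficients: [1, 4, 6, 1, 3, 6]

Y: 1·6+4·0+6·7+1·0+3·0 = 48 | 6·8 = 48
G: 1·7+4·0+6·4+1·5+3·0 = 36 | 6·6 = 36
D: 1·0+4·1+6·2+1·8+3·0 = 24 | 6·4 = 24
X: 1·0+4·6+6·0+1·0+3·0 = 24 | 6·4 = 24
J: 1·0+4·0+6·4+1·0+3·6 = 42 | 6·7 = 42
gcd(1,4,6,1,3,6) = 1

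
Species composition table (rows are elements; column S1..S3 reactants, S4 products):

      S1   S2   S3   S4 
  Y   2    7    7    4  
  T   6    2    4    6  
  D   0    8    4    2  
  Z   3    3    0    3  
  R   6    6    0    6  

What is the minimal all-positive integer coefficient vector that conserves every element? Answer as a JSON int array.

Coefficients: [5, 1, 1, 6]

Y: 5·2+1·7+1·7 = 24 | 6·4 = 24
T: 5·6+1·2+1·4 = 36 | 6·6 = 36
D: 5·0+1·8+1·4 = 12 | 6·2 = 12
Z: 5·3+1·3+1·0 = 18 | 6·3 = 18
R: 5·6+1·6+1·0 = 36 | 6·6 = 36
gcd(5,1,1,6) = 1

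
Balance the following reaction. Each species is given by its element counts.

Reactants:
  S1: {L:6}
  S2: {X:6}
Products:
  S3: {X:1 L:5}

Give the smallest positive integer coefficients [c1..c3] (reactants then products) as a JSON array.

Coefficients: [5, 1, 6]

X: 5·0+1·6 = 6 | 6·1 = 6
L: 5·6+1·0 = 30 | 6·5 = 30
gcd(5,1,6) = 1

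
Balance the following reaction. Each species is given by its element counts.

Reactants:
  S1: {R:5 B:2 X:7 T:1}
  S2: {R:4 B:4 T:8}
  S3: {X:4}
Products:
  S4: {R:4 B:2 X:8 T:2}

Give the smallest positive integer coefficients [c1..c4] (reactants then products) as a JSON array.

R: 4·5+1·4+5·0 = 24 | 6·4 = 24
B: 4·2+1·4+5·0 = 12 | 6·2 = 12
X: 4·7+1·0+5·4 = 48 | 6·8 = 48
T: 4·1+1·8+5·0 = 12 | 6·2 = 12
gcd(4,1,5,6) = 1

Coefficients: [4, 1, 5, 6]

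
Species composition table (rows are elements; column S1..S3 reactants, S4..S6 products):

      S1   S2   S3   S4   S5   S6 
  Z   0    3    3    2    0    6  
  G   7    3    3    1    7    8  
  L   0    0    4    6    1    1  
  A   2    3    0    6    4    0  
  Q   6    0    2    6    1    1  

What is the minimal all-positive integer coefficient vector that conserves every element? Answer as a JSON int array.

Coefficients: [2, 6, 6, 3, 1, 5]

Z: 2·0+6·3+6·3 = 36 | 3·2+1·0+5·6 = 36
G: 2·7+6·3+6·3 = 50 | 3·1+1·7+5·8 = 50
L: 2·0+6·0+6·4 = 24 | 3·6+1·1+5·1 = 24
A: 2·2+6·3+6·0 = 22 | 3·6+1·4+5·0 = 22
Q: 2·6+6·0+6·2 = 24 | 3·6+1·1+5·1 = 24
gcd(2,6,6,3,1,5) = 1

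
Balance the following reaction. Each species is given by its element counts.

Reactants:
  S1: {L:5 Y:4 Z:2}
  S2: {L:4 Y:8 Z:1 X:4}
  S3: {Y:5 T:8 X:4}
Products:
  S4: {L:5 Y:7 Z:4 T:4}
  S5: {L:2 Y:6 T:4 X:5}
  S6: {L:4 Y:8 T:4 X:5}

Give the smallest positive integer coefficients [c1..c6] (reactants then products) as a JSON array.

Coefficients: [6, 4, 6, 4, 3, 5]

L: 6·5+4·4+6·0 = 46 | 4·5+3·2+5·4 = 46
Y: 6·4+4·8+6·5 = 86 | 4·7+3·6+5·8 = 86
Z: 6·2+4·1+6·0 = 16 | 4·4+3·0+5·0 = 16
T: 6·0+4·0+6·8 = 48 | 4·4+3·4+5·4 = 48
X: 6·0+4·4+6·4 = 40 | 4·0+3·5+5·5 = 40
gcd(6,4,6,4,3,5) = 1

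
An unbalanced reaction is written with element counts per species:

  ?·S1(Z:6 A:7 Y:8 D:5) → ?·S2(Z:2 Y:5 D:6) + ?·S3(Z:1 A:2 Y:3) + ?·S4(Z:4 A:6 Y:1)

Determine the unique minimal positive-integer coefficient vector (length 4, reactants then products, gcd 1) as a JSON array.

Coefficients: [6, 5, 6, 5]

Z: 6·6 = 36 | 5·2+6·1+5·4 = 36
A: 6·7 = 42 | 5·0+6·2+5·6 = 42
Y: 6·8 = 48 | 5·5+6·3+5·1 = 48
D: 6·5 = 30 | 5·6+6·0+5·0 = 30
gcd(6,5,6,5) = 1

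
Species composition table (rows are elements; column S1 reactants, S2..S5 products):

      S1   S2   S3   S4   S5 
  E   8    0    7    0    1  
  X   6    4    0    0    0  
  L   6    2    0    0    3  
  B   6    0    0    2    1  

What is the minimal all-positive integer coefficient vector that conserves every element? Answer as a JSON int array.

Coefficients: [2, 3, 2, 5, 2]

E: 2·8 = 16 | 3·0+2·7+5·0+2·1 = 16
X: 2·6 = 12 | 3·4+2·0+5·0+2·0 = 12
L: 2·6 = 12 | 3·2+2·0+5·0+2·3 = 12
B: 2·6 = 12 | 3·0+2·0+5·2+2·1 = 12
gcd(2,3,2,5,2) = 1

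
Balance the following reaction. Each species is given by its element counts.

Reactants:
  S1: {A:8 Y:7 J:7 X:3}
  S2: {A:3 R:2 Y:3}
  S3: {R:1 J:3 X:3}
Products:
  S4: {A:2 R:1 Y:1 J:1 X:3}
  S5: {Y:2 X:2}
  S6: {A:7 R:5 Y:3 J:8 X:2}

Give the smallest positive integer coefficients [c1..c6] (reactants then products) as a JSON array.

A: 1·8+5·3+6·0 = 23 | 1·2+6·0+3·7 = 23
R: 1·0+5·2+6·1 = 16 | 1·1+6·0+3·5 = 16
Y: 1·7+5·3+6·0 = 22 | 1·1+6·2+3·3 = 22
J: 1·7+5·0+6·3 = 25 | 1·1+6·0+3·8 = 25
X: 1·3+5·0+6·3 = 21 | 1·3+6·2+3·2 = 21
gcd(1,5,6,1,6,3) = 1

Coefficients: [1, 5, 6, 1, 6, 3]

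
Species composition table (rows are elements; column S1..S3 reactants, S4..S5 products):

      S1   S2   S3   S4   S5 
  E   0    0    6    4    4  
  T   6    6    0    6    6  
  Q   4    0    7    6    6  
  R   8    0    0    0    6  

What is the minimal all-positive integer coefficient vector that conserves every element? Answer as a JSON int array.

Coefficients: [3, 6, 6, 5, 4]

E: 3·0+6·0+6·6 = 36 | 5·4+4·4 = 36
T: 3·6+6·6+6·0 = 54 | 5·6+4·6 = 54
Q: 3·4+6·0+6·7 = 54 | 5·6+4·6 = 54
R: 3·8+6·0+6·0 = 24 | 5·0+4·6 = 24
gcd(3,6,6,5,4) = 1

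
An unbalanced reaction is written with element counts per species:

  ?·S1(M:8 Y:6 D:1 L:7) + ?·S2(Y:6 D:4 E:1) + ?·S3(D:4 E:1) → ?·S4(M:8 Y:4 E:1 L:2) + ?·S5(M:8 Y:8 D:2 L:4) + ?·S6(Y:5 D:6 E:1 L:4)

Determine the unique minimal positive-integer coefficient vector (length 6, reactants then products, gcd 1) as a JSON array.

M: 6·8+5·0+4·0 = 48 | 3·8+3·8+6·0 = 48
Y: 6·6+5·6+4·0 = 66 | 3·4+3·8+6·5 = 66
D: 6·1+5·4+4·4 = 42 | 3·0+3·2+6·6 = 42
E: 6·0+5·1+4·1 = 9 | 3·1+3·0+6·1 = 9
L: 6·7+5·0+4·0 = 42 | 3·2+3·4+6·4 = 42
gcd(6,5,4,3,3,6) = 1

Coefficients: [6, 5, 4, 3, 3, 6]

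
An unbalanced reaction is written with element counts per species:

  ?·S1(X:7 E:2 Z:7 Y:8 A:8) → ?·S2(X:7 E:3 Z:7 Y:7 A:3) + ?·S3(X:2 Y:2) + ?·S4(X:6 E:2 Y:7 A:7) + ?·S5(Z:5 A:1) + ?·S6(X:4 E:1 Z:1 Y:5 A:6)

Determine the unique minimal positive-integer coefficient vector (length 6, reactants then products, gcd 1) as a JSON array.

Coefficients: [5, 1, 2, 2, 5, 3]

X: 5·7 = 35 | 1·7+2·2+2·6+5·0+3·4 = 35
E: 5·2 = 10 | 1·3+2·0+2·2+5·0+3·1 = 10
Z: 5·7 = 35 | 1·7+2·0+2·0+5·5+3·1 = 35
Y: 5·8 = 40 | 1·7+2·2+2·7+5·0+3·5 = 40
A: 5·8 = 40 | 1·3+2·0+2·7+5·1+3·6 = 40
gcd(5,1,2,2,5,3) = 1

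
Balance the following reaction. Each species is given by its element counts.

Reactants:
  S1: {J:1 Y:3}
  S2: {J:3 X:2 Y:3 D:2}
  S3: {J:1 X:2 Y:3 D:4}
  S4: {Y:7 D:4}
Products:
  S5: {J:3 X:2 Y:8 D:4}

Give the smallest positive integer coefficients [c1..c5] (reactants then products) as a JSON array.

Coefficients: [6, 2, 3, 1, 5]

J: 6·1+2·3+3·1+1·0 = 15 | 5·3 = 15
X: 6·0+2·2+3·2+1·0 = 10 | 5·2 = 10
Y: 6·3+2·3+3·3+1·7 = 40 | 5·8 = 40
D: 6·0+2·2+3·4+1·4 = 20 | 5·4 = 20
gcd(6,2,3,1,5) = 1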